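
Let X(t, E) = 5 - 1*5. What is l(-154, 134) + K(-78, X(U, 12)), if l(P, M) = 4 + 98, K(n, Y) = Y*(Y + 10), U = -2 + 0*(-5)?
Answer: 102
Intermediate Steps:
U = -2 (U = -2 + 0 = -2)
X(t, E) = 0 (X(t, E) = 5 - 5 = 0)
K(n, Y) = Y*(10 + Y)
l(P, M) = 102
l(-154, 134) + K(-78, X(U, 12)) = 102 + 0*(10 + 0) = 102 + 0*10 = 102 + 0 = 102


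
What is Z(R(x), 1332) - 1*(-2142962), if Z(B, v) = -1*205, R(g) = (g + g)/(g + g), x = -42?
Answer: 2142757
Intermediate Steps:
R(g) = 1 (R(g) = (2*g)/((2*g)) = (2*g)*(1/(2*g)) = 1)
Z(B, v) = -205
Z(R(x), 1332) - 1*(-2142962) = -205 - 1*(-2142962) = -205 + 2142962 = 2142757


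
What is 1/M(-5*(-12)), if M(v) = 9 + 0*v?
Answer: ⅑ ≈ 0.11111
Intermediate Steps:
M(v) = 9 (M(v) = 9 + 0 = 9)
1/M(-5*(-12)) = 1/9 = ⅑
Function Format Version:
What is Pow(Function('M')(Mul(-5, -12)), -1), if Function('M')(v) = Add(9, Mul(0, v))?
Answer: Rational(1, 9) ≈ 0.11111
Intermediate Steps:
Function('M')(v) = 9 (Function('M')(v) = Add(9, 0) = 9)
Pow(Function('M')(Mul(-5, -12)), -1) = Pow(9, -1) = Rational(1, 9)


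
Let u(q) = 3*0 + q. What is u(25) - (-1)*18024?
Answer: 18049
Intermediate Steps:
u(q) = q (u(q) = 0 + q = q)
u(25) - (-1)*18024 = 25 - (-1)*18024 = 25 - 1*(-18024) = 25 + 18024 = 18049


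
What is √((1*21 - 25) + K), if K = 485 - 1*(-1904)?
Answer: 3*√265 ≈ 48.836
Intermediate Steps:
K = 2389 (K = 485 + 1904 = 2389)
√((1*21 - 25) + K) = √((1*21 - 25) + 2389) = √((21 - 25) + 2389) = √(-4 + 2389) = √2385 = 3*√265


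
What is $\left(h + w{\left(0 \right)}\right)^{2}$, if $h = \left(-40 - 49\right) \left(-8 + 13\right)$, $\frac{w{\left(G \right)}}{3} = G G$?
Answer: $198025$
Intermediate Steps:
$w{\left(G \right)} = 3 G^{2}$ ($w{\left(G \right)} = 3 G G = 3 G^{2}$)
$h = -445$ ($h = \left(-89\right) 5 = -445$)
$\left(h + w{\left(0 \right)}\right)^{2} = \left(-445 + 3 \cdot 0^{2}\right)^{2} = \left(-445 + 3 \cdot 0\right)^{2} = \left(-445 + 0\right)^{2} = \left(-445\right)^{2} = 198025$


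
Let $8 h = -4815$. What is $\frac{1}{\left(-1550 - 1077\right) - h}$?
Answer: $- \frac{8}{16201} \approx -0.0004938$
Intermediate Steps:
$h = - \frac{4815}{8}$ ($h = \frac{1}{8} \left(-4815\right) = - \frac{4815}{8} \approx -601.88$)
$\frac{1}{\left(-1550 - 1077\right) - h} = \frac{1}{\left(-1550 - 1077\right) - - \frac{4815}{8}} = \frac{1}{-2627 + \frac{4815}{8}} = \frac{1}{- \frac{16201}{8}} = - \frac{8}{16201}$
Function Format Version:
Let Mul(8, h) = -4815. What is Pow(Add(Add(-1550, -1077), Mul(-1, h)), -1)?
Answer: Rational(-8, 16201) ≈ -0.00049380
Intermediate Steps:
h = Rational(-4815, 8) (h = Mul(Rational(1, 8), -4815) = Rational(-4815, 8) ≈ -601.88)
Pow(Add(Add(-1550, -1077), Mul(-1, h)), -1) = Pow(Add(Add(-1550, -1077), Mul(-1, Rational(-4815, 8))), -1) = Pow(Add(-2627, Rational(4815, 8)), -1) = Pow(Rational(-16201, 8), -1) = Rational(-8, 16201)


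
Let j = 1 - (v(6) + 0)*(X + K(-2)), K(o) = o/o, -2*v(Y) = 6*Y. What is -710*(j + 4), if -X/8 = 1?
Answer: 85910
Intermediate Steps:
v(Y) = -3*Y
X = -8 (X = -8*1 = -8)
K(o) = 1
j = -125 (j = 1 - (-3*6 + 0)*(-8 + 1) = 1 - (-18 + 0)*(-7) = 1 - (-18)*(-7) = 1 - 1*126 = 1 - 126 = -125)
-710*(j + 4) = -710*(-125 + 4) = -710*(-121) = -142*(-605) = 85910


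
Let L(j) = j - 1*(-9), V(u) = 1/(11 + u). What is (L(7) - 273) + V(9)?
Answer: -5139/20 ≈ -256.95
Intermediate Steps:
L(j) = 9 + j (L(j) = j + 9 = 9 + j)
(L(7) - 273) + V(9) = ((9 + 7) - 273) + 1/(11 + 9) = (16 - 273) + 1/20 = -257 + 1/20 = -5139/20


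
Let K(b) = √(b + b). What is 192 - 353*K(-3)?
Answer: 192 - 353*I*√6 ≈ 192.0 - 864.67*I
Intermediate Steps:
K(b) = √2*√b (K(b) = √(2*b) = √2*√b)
192 - 353*K(-3) = 192 - 353*√2*√(-3) = 192 - 353*√2*I*√3 = 192 - 353*I*√6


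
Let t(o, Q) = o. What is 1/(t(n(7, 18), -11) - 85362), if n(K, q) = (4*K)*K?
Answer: -1/85166 ≈ -1.1742e-5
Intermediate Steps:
n(K, q) = 4*K²
1/(t(n(7, 18), -11) - 85362) = 1/(4*7² - 85362) = 1/(4*49 - 85362) = 1/(196 - 85362) = 1/(-85166) = -1/85166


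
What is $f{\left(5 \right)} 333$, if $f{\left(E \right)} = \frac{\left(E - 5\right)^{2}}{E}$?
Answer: $0$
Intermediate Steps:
$f{\left(E \right)} = \frac{\left(-5 + E\right)^{2}}{E}$
$f{\left(5 \right)} 333 = \frac{\left(-5 + 5\right)^{2}}{5} \cdot 333 = \frac{0^{2}}{5} \cdot 333 = \frac{1}{5} \cdot 0 \cdot 333 = 0 \cdot 333 = 0$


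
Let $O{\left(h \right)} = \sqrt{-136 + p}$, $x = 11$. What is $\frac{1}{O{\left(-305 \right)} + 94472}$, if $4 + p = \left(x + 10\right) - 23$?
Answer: $\frac{47236}{4462479463} - \frac{i \sqrt{142}}{8924958926} \approx 1.0585 \cdot 10^{-5} - 1.3352 \cdot 10^{-9} i$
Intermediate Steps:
$p = -6$ ($p = -4 + \left(\left(11 + 10\right) - 23\right) = -4 + \left(21 - 23\right) = -4 - 2 = -6$)
$O{\left(h \right)} = i \sqrt{142}$ ($O{\left(h \right)} = \sqrt{-136 - 6} = \sqrt{-142} = i \sqrt{142}$)
$\frac{1}{O{\left(-305 \right)} + 94472} = \frac{1}{i \sqrt{142} + 94472} = \frac{1}{94472 + i \sqrt{142}}$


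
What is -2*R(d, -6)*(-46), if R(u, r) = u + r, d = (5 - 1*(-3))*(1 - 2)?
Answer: -1288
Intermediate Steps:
d = -8 (d = (5 + 3)*(-1) = 8*(-1) = -8)
R(u, r) = r + u
-2*R(d, -6)*(-46) = -2*(-6 - 8)*(-46) = -2*(-14)*(-46) = 28*(-46) = -1288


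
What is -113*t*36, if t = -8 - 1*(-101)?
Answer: -378324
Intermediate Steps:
t = 93 (t = -8 + 101 = 93)
-113*t*36 = -113*93*36 = -10509*36 = -378324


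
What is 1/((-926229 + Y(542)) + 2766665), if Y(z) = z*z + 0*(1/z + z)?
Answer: 1/2134200 ≈ 4.6856e-7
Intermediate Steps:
Y(z) = z² (Y(z) = z² + 0*(1/z + z) = z² + 0*(z + 1/z) = z² + 0 = z²)
1/((-926229 + Y(542)) + 2766665) = 1/((-926229 + 542²) + 2766665) = 1/((-926229 + 293764) + 2766665) = 1/(-632465 + 2766665) = 1/2134200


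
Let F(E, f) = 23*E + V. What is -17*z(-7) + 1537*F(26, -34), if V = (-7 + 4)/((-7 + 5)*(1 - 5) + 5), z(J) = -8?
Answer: 11945795/13 ≈ 9.1891e+5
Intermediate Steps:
V = -3/13 (V = -3/(-2*(-4) + 5) = -3/(8 + 5) = -3/13 ≈ -0.23077)
F(E, f) = -3/13 + 23*E (F(E, f) = 23*E - 3/13 = -3/13 + 23*E)
-17*z(-7) + 1537*F(26, -34) = -17*(-8) + 1537*(-3/13 + 23*26) = 136 + 1537*(-3/13 + 598) = 136 + 1537*(7771/13) = 136 + 11944027/13 = 11945795/13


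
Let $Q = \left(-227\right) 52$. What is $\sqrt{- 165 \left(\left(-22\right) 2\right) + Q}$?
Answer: $8 i \sqrt{71} \approx 67.409 i$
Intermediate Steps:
$Q = -11804$
$\sqrt{- 165 \left(\left(-22\right) 2\right) + Q} = \sqrt{- 165 \left(\left(-22\right) 2\right) - 11804} = \sqrt{\left(-165\right) \left(-44\right) - 11804} = \sqrt{7260 - 11804} = \sqrt{-4544} = 8 i \sqrt{71}$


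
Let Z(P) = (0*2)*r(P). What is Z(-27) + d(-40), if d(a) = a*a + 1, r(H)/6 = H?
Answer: 1601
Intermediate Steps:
r(H) = 6*H
d(a) = 1 + a² (d(a) = a² + 1 = 1 + a²)
Z(P) = 0 (Z(P) = (0*2)*(6*P) = 0*(6*P) = 0)
Z(-27) + d(-40) = 0 + (1 + (-40)²) = 0 + (1 + 1600) = 0 + 1601 = 1601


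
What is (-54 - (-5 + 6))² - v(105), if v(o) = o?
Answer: 2920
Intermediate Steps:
(-54 - (-5 + 6))² - v(105) = (-54 - (-5 + 6))² - 1*105 = (-54 - 1*1)² - 105 = (-54 - 1)² - 105 = (-55)² - 105 = 3025 - 105 = 2920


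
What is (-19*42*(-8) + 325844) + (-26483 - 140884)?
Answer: 164861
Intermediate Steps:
(-19*42*(-8) + 325844) + (-26483 - 140884) = (-798*(-8) + 325844) - 167367 = (6384 + 325844) - 167367 = 332228 - 167367 = 164861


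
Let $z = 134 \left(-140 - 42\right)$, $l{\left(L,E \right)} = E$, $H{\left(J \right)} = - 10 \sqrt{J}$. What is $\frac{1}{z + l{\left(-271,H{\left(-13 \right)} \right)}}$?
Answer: $\frac{i}{2 \left(- 12194 i + 5 \sqrt{13}\right)} \approx -4.1004 \cdot 10^{-5} + 6.062 \cdot 10^{-8} i$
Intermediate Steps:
$z = -24388$ ($z = 134 \left(-182\right) = -24388$)
$\frac{1}{z + l{\left(-271,H{\left(-13 \right)} \right)}} = \frac{1}{-24388 - 10 \sqrt{-13}} = \frac{1}{-24388 - 10 i \sqrt{13}}$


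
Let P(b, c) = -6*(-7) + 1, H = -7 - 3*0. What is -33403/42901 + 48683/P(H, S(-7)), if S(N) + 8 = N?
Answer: 2087113054/1844743 ≈ 1131.4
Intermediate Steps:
H = -7 (H = -7 + 0 = -7)
S(N) = -8 + N
P(b, c) = 43 (P(b, c) = 42 + 1 = 43)
-33403/42901 + 48683/P(H, S(-7)) = -33403/42901 + 48683/43 = 2087113054/1844743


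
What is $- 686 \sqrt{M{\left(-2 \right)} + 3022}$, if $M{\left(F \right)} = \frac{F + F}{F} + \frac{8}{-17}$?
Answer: $- \frac{6860 \sqrt{8738}}{17} \approx -37721.0$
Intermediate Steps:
$M{\left(F \right)} = \frac{26}{17}$ ($M{\left(F \right)} = \frac{2 F}{F} + 8 \left(- \frac{1}{17}\right) = 2 - \frac{8}{17} = \frac{26}{17}$)
$- 686 \sqrt{M{\left(-2 \right)} + 3022} = - 686 \sqrt{\frac{26}{17} + 3022} = - 686 \sqrt{\frac{51400}{17}} = - 686 \frac{10 \sqrt{8738}}{17} = - \frac{6860 \sqrt{8738}}{17}$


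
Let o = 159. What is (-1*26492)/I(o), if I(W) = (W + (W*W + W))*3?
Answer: -26492/76797 ≈ -0.34496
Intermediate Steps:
I(W) = 3*W² + 6*W (I(W) = (W + (W² + W))*3 = (W + (W + W²))*3 = (W² + 2*W)*3 = 3*W² + 6*W)
(-1*26492)/I(o) = (-1*26492)/((3*159*(2 + 159))) = -26492/(3*159*161) = -26492/76797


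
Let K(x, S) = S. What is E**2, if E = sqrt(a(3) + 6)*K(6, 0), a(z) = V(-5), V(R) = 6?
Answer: 0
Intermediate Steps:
a(z) = 6
E = 0 (E = sqrt(6 + 6)*0 = sqrt(12)*0 = (2*sqrt(3))*0 = 0)
E**2 = 0**2 = 0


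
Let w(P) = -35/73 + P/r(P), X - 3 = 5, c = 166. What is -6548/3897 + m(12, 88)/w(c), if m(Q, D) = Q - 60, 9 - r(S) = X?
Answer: -92774572/47087451 ≈ -1.9703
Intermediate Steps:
X = 8 (X = 3 + 5 = 8)
r(S) = 1 (r(S) = 9 - 1*8 = 9 - 8 = 1)
m(Q, D) = -60 + Q
w(P) = -35/73 + P (w(P) = -35/73 + P/1 = -35*1/73 + P*1 = -35/73 + P)
-6548/3897 + m(12, 88)/w(c) = -6548/3897 + (-60 + 12)/(-35/73 + 166) = -6548*1/3897 - 48/12083/73 = -6548/3897 - 48*73/12083 = -6548/3897 - 3504/12083 = -92774572/47087451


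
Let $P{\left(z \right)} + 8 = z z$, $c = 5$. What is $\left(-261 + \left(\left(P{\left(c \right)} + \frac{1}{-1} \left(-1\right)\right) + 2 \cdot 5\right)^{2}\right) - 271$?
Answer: $252$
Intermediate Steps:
$P{\left(z \right)} = -8 + z^{2}$ ($P{\left(z \right)} = -8 + z z = -8 + z^{2}$)
$\left(-261 + \left(\left(P{\left(c \right)} + \frac{1}{-1} \left(-1\right)\right) + 2 \cdot 5\right)^{2}\right) - 271 = \left(-261 + \left(\left(\left(-8 + 5^{2}\right) + \frac{1}{-1} \left(-1\right)\right) + 2 \cdot 5\right)^{2}\right) - 271 = \left(-261 + \left(\left(\left(-8 + 25\right) - -1\right) + 10\right)^{2}\right) - 271 = \left(-261 + \left(\left(17 + 1\right) + 10\right)^{2}\right) - 271 = \left(-261 + \left(18 + 10\right)^{2}\right) - 271 = \left(-261 + 28^{2}\right) - 271 = \left(-261 + 784\right) - 271 = 523 - 271 = 252$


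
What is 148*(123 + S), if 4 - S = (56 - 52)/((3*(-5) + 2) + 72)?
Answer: 1108372/59 ≈ 18786.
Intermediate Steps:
S = 232/59 (S = 4 - (56 - 52)/((3*(-5) + 2) + 72) = 4 - 4/((-15 + 2) + 72) = 4 - 4/(-13 + 72) = 4 - 4/59 = 232/59 ≈ 3.9322)
148*(123 + S) = 148*(123 + 232/59) = 148*(7489/59) = 1108372/59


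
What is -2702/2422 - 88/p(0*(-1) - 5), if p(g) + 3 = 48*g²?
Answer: -246245/207081 ≈ -1.1891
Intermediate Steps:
p(g) = -3 + 48*g²
-2702/2422 - 88/p(0*(-1) - 5) = -2702/2422 - 88/(-3 + 48*(0*(-1) - 5)²) = -2702*1/2422 - 88/(-3 + 48*(0 - 5)²) = -193/173 - 88/(-3 + 48*(-5)²) = -193/173 - 88/(-3 + 48*25) = -193/173 - 88/(-3 + 1200) = -193/173 - 88/1197 = -246245/207081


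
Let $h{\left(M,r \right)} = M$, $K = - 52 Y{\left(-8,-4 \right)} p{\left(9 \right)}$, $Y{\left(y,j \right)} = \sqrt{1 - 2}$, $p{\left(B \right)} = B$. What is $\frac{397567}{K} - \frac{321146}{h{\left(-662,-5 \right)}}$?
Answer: $\frac{160573}{331} + \frac{397567 i}{468} \approx 485.11 + 849.5 i$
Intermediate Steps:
$Y{\left(y,j \right)} = i$ ($Y{\left(y,j \right)} = \sqrt{-1} = i$)
$K = - 468 i$ ($K = - 52 i 9 = - 468 i \approx - 468.0 i$)
$\frac{397567}{K} - \frac{321146}{h{\left(-662,-5 \right)}} = \frac{397567}{\left(-468\right) i} - \frac{321146}{-662} = 397567 \frac{i}{468} - - \frac{160573}{331} = \frac{397567 i}{468} + \frac{160573}{331} = \frac{160573}{331} + \frac{397567 i}{468}$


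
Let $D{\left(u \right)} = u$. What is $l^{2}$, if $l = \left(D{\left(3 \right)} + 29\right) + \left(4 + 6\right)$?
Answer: $1764$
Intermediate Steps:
$l = 42$ ($l = \left(3 + 29\right) + \left(4 + 6\right) = 32 + 10 = 42$)
$l^{2} = 42^{2} = 1764$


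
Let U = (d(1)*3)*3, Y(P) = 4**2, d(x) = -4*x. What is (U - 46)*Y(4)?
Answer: -1312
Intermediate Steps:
Y(P) = 16
U = -36 (U = (-4*1*3)*3 = -4*3*3 = -12*3 = -36)
(U - 46)*Y(4) = (-36 - 46)*16 = -82*16 = -1312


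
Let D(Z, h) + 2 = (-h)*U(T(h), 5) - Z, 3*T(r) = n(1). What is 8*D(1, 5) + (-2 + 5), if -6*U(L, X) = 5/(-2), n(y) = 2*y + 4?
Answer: -113/3 ≈ -37.667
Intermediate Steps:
n(y) = 4 + 2*y
T(r) = 2 (T(r) = (4 + 2*1)/3 = (4 + 2)/3 = (⅓)*6 = 2)
U(L, X) = 5/12 (U(L, X) = -5/(6*(-2)) = -5*(-1)/(6*2) = -⅙*(-5/2) = 5/12)
D(Z, h) = -2 - Z - 5*h/12 (D(Z, h) = -2 + (-h*(5/12) - Z) = -2 + (-5*h/12 - Z) = -2 + (-Z - 5*h/12) = -2 - Z - 5*h/12)
8*D(1, 5) + (-2 + 5) = 8*(-2 - 1*1 - 5/12*5) + (-2 + 5) = 8*(-2 - 1 - 25/12) + 3 = 8*(-61/12) + 3 = -122/3 + 3 = -113/3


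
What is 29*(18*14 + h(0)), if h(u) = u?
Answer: 7308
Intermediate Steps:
29*(18*14 + h(0)) = 29*(18*14 + 0) = 29*(252 + 0) = 29*252 = 7308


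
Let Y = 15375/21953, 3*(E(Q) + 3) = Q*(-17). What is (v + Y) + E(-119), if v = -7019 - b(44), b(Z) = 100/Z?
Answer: -4599699869/724449 ≈ -6349.2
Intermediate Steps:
E(Q) = -3 - 17*Q/3 (E(Q) = -3 + (Q*(-17))/3 = -3 + (-17*Q)/3 = -3 - 17*Q/3)
v = -77234/11 (v = -7019 - 100/44 = -7019 - 1*25/11 = -7019 - 25/11 = -77234/11 ≈ -7021.3)
Y = 15375/21953 (Y = 15375*(1/21953) = 15375/21953 ≈ 0.70036)
(v + Y) + E(-119) = (-77234/11 + 15375/21953) + (-3 - 17/3*(-119)) = -1695348877/241483 + (-3 + 2023/3) = -1695348877/241483 + 2014/3 = -4599699869/724449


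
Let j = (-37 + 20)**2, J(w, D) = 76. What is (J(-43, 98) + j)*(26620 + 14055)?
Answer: 14846375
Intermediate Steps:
j = 289 (j = (-17)**2 = 289)
(J(-43, 98) + j)*(26620 + 14055) = (76 + 289)*(26620 + 14055) = 365*40675 = 14846375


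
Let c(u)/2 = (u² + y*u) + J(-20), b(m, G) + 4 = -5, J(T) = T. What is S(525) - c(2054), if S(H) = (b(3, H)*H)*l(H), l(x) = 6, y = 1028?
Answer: -12689166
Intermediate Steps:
b(m, G) = -9 (b(m, G) = -4 - 5 = -9)
S(H) = -54*H (S(H) = -9*H*6 = -54*H)
c(u) = -40 + 2*u² + 2056*u (c(u) = 2*((u² + 1028*u) - 20) = 2*(-20 + u² + 1028*u) = -40 + 2*u² + 2056*u)
S(525) - c(2054) = -54*525 - (-40 + 2*2054² + 2056*2054) = -28350 - (-40 + 2*4218916 + 4223024) = -28350 - (-40 + 8437832 + 4223024) = -28350 - 1*12660816 = -28350 - 12660816 = -12689166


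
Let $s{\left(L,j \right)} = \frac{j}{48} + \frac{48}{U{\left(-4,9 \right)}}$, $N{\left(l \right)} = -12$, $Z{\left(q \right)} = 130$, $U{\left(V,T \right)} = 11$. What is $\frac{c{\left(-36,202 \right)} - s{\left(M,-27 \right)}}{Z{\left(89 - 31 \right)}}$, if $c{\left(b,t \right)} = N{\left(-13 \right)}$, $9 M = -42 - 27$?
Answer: $- \frac{2781}{22880} \approx -0.12155$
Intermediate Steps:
$M = - \frac{23}{3}$ ($M = \frac{-42 - 27}{9} = \frac{1}{9} \left(-69\right) = - \frac{23}{3} \approx -7.6667$)
$c{\left(b,t \right)} = -12$
$s{\left(L,j \right)} = \frac{48}{11} + \frac{j}{48}$ ($s{\left(L,j \right)} = \frac{j}{48} + \frac{48}{11} = \frac{48}{11} + \frac{j}{48}$)
$\frac{c{\left(-36,202 \right)} - s{\left(M,-27 \right)}}{Z{\left(89 - 31 \right)}} = \frac{-12 - \left(\frac{48}{11} + \frac{1}{48} \left(-27\right)\right)}{130} = \left(-12 - \left(\frac{48}{11} - \frac{9}{16}\right)\right) \frac{1}{130} = \left(-12 - \frac{669}{176}\right) \frac{1}{130} = \left(- \frac{2781}{176}\right) \frac{1}{130} = - \frac{2781}{22880}$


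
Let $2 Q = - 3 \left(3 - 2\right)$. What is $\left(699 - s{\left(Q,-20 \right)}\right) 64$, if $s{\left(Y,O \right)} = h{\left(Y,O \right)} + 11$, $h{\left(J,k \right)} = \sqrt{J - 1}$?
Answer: $44032 - 32 i \sqrt{10} \approx 44032.0 - 101.19 i$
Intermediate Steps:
$h{\left(J,k \right)} = \sqrt{-1 + J}$
$Q = - \frac{3}{2}$ ($Q = \frac{\left(-3\right) \left(3 - 2\right)}{2} = \frac{\left(-3\right) 1}{2} = \frac{1}{2} \left(-3\right) = - \frac{3}{2} \approx -1.5$)
$s{\left(Y,O \right)} = 11 + \sqrt{-1 + Y}$ ($s{\left(Y,O \right)} = \sqrt{-1 + Y} + 11 = 11 + \sqrt{-1 + Y}$)
$\left(699 - s{\left(Q,-20 \right)}\right) 64 = \left(699 - \left(11 + \sqrt{-1 - \frac{3}{2}}\right)\right) 64 = \left(699 - \left(11 + \sqrt{- \frac{5}{2}}\right)\right) 64 = \left(699 - \left(11 + \frac{i \sqrt{10}}{2}\right)\right) 64 = \left(688 - \frac{i \sqrt{10}}{2}\right) 64 = 44032 - 32 i \sqrt{10}$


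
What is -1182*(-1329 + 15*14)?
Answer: 1322658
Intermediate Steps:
-1182*(-1329 + 15*14) = -1182*(-1329 + 210) = -1182*(-1119) = 1322658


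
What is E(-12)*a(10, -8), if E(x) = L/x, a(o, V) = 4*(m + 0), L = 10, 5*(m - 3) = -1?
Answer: -28/3 ≈ -9.3333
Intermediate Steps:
m = 14/5 (m = 3 + (⅕)*(-1) = 3 - ⅕ = 14/5 ≈ 2.8000)
a(o, V) = 56/5 (a(o, V) = 4*(14/5 + 0) = 4*(14/5) = 56/5)
E(x) = 10/x
E(-12)*a(10, -8) = (10/(-12))*(56/5) = (10*(-1/12))*(56/5) = -⅚*56/5 = -28/3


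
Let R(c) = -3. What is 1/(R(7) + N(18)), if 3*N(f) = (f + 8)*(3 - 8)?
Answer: -3/139 ≈ -0.021583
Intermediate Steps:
N(f) = -40/3 - 5*f/3 (N(f) = ((f + 8)*(3 - 8))/3 = ((8 + f)*(-5))/3 = (-40 - 5*f)/3 = -40/3 - 5*f/3)
1/(R(7) + N(18)) = 1/(-3 + (-40/3 - 5/3*18)) = 1/(-3 + (-40/3 - 30)) = 1/(-3 - 130/3) = 1/(-139/3) = -3/139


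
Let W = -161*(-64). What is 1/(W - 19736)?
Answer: -1/9432 ≈ -0.00010602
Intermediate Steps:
W = 10304
1/(W - 19736) = 1/(10304 - 19736) = 1/(-9432) = -1/9432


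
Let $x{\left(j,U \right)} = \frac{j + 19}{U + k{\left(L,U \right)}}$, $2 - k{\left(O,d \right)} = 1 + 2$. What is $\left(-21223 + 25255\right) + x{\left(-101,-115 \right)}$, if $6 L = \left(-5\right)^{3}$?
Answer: $\frac{233897}{58} \approx 4032.7$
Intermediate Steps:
$L = - \frac{125}{6}$ ($L = \frac{\left(-5\right)^{3}}{6} = \frac{1}{6} \left(-125\right) = - \frac{125}{6} \approx -20.833$)
$k{\left(O,d \right)} = -1$ ($k{\left(O,d \right)} = 2 - \left(1 + 2\right) = 2 - 3 = -1$)
$x{\left(j,U \right)} = \frac{19 + j}{-1 + U}$ ($x{\left(j,U \right)} = \frac{j + 19}{U - 1} = \frac{19 + j}{-1 + U}$)
$\left(-21223 + 25255\right) + x{\left(-101,-115 \right)} = \left(-21223 + 25255\right) + \frac{19 - 101}{-1 - 115} = 4032 + \frac{1}{-116} \left(-82\right) = 4032 - - \frac{41}{58} = 4032 + \frac{41}{58} = \frac{233897}{58}$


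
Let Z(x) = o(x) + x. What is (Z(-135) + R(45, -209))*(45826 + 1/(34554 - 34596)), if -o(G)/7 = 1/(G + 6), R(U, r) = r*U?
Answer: -2368626753223/5418 ≈ -4.3718e+8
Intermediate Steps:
R(U, r) = U*r
o(G) = -7/(6 + G) (o(G) = -7/(G + 6) = -7/(6 + G))
Z(x) = x - 7/(6 + x) (Z(x) = -7/(6 + x) + x = x - 7/(6 + x))
(Z(-135) + R(45, -209))*(45826 + 1/(34554 - 34596)) = ((-7 - 135*(6 - 135))/(6 - 135) + 45*(-209))*(45826 + 1/(34554 - 34596)) = ((-7 - 135*(-129))/(-129) - 9405)*(45826 + 1/(-42)) = (-(-7 + 17415)/129 - 9405)*(45826 - 1/42) = (-1/129*17408 - 9405)*(1924691/42) = (-17408/129 - 9405)*(1924691/42) = -1230653/129*1924691/42 = -2368626753223/5418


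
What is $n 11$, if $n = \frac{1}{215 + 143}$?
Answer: $\frac{11}{358} \approx 0.030726$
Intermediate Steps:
$n = \frac{1}{358} \approx 0.0027933$
$n 11 = \frac{1}{358} \cdot 11 = \frac{11}{358}$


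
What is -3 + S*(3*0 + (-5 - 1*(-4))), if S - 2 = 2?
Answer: -7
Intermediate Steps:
S = 4 (S = 2 + 2 = 4)
-3 + S*(3*0 + (-5 - 1*(-4))) = -3 + 4*(3*0 + (-5 - 1*(-4))) = -3 + 4*(0 + (-5 + 4)) = -3 + 4*(0 - 1) = -3 + 4*(-1) = -3 - 4 = -7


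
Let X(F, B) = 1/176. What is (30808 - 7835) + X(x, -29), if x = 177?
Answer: 4043249/176 ≈ 22973.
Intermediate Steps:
X(F, B) = 1/176
(30808 - 7835) + X(x, -29) = (30808 - 7835) + 1/176 = 22973 + 1/176 = 4043249/176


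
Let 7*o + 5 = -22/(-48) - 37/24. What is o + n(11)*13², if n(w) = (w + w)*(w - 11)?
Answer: -73/84 ≈ -0.86905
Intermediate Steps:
o = -73/84 (o = -5/7 + (-22/(-48) - 37/24)/7 = -5/7 + (-22*(-1/48) - 37*1/24)/7 = -5/7 + (11/24 - 37/24)/7 = -5/7 + (⅐)*(-13/12) = -5/7 - 13/84 = -73/84 ≈ -0.86905)
n(w) = 2*w*(-11 + w) (n(w) = (2*w)*(-11 + w) = 2*w*(-11 + w))
o + n(11)*13² = -73/84 + (2*11*(-11 + 11))*13² = -73/84 + (2*11*0)*169 = -73/84 + 0*169 = -73/84 + 0 = -73/84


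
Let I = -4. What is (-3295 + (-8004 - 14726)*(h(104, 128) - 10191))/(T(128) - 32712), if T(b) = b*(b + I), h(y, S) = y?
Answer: -45854843/3368 ≈ -13615.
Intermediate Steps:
T(b) = b*(-4 + b) (T(b) = b*(b - 4) = b*(-4 + b))
(-3295 + (-8004 - 14726)*(h(104, 128) - 10191))/(T(128) - 32712) = (-3295 + (-8004 - 14726)*(104 - 10191))/(128*(-4 + 128) - 32712) = (-3295 - 22730*(-10087))/(128*124 - 32712) = (-3295 + 229277510)/(15872 - 32712) = 229274215/(-16840) = 229274215*(-1/16840) = -45854843/3368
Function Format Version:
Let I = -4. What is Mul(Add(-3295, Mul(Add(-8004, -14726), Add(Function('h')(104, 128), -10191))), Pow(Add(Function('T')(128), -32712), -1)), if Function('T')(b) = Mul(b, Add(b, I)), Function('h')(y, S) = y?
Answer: Rational(-45854843, 3368) ≈ -13615.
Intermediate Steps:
Function('T')(b) = Mul(b, Add(-4, b)) (Function('T')(b) = Mul(b, Add(b, -4)) = Mul(b, Add(-4, b)))
Mul(Add(-3295, Mul(Add(-8004, -14726), Add(Function('h')(104, 128), -10191))), Pow(Add(Function('T')(128), -32712), -1)) = Mul(Add(-3295, Mul(Add(-8004, -14726), Add(104, -10191))), Pow(Add(Mul(128, Add(-4, 128)), -32712), -1)) = Mul(Add(-3295, Mul(-22730, -10087)), Pow(Add(Mul(128, 124), -32712), -1)) = Mul(Add(-3295, 229277510), Pow(Add(15872, -32712), -1)) = Mul(229274215, Pow(-16840, -1)) = Mul(229274215, Rational(-1, 16840)) = Rational(-45854843, 3368)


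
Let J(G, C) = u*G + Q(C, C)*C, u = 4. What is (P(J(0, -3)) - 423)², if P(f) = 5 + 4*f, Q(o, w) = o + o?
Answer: 119716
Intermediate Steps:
Q(o, w) = 2*o
J(G, C) = 2*C² + 4*G (J(G, C) = 4*G + (2*C)*C = 4*G + 2*C² = 2*C² + 4*G)
(P(J(0, -3)) - 423)² = ((5 + 4*(2*(-3)² + 4*0)) - 423)² = ((5 + 4*(2*9 + 0)) - 423)² = ((5 + 4*(18 + 0)) - 423)² = ((5 + 4*18) - 423)² = ((5 + 72) - 423)² = (77 - 423)² = (-346)² = 119716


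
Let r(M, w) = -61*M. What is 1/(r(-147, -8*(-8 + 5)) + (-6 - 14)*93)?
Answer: 1/7107 ≈ 0.00014071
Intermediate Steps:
1/(r(-147, -8*(-8 + 5)) + (-6 - 14)*93) = 1/(-61*(-147) + (-6 - 14)*93) = 1/(8967 - 20*93) = 1/(8967 - 1860) = 1/7107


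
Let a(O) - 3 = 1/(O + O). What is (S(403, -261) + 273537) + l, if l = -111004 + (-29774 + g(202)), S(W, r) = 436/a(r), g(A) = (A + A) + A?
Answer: 208943817/1565 ≈ 1.3351e+5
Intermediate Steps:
a(O) = 3 + 1/(2*O) (a(O) = 3 + 1/(O + O) = 3 + 1/(2*O))
g(A) = 3*A (g(A) = 2*A + A = 3*A)
S(W, r) = 436/(3 + 1/(2*r))
l = -140172 (l = -111004 + (-29774 + 3*202) = -111004 + (-29774 + 606) = -111004 - 29168 = -140172)
(S(403, -261) + 273537) + l = (872*(-261)/(1 + 6*(-261)) + 273537) - 140172 = (872*(-261)/(1 - 1566) + 273537) - 140172 = (872*(-261)/(-1565) + 273537) - 140172 = (872*(-261)*(-1/1565) + 273537) - 140172 = (227592/1565 + 273537) - 140172 = 428312997/1565 - 140172 = 208943817/1565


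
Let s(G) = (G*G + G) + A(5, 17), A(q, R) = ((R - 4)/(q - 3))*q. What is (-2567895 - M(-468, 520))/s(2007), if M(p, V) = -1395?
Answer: -5133000/8060177 ≈ -0.63684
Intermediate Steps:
A(q, R) = q*(-4 + R)/(-3 + q) (A(q, R) = ((-4 + R)/(-3 + q))*q = q*(-4 + R)/(-3 + q))
s(G) = 65/2 + G + G² (s(G) = (G*G + G) + 5*(-4 + 17)/(-3 + 5) = (G² + G) + 5*13/2 = (G + G²) + 5*(½)*13 = (G + G²) + 65/2 = 65/2 + G + G²)
(-2567895 - M(-468, 520))/s(2007) = (-2567895 - 1*(-1395))/(65/2 + 2007 + 2007²) = (-2567895 + 1395)/(65/2 + 2007 + 4028049) = -2566500/8060177/2 = -2566500*2/8060177 = -5133000/8060177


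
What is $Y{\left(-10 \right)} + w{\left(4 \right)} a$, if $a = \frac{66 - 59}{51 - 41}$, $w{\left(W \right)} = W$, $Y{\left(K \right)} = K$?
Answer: $- \frac{36}{5} \approx -7.2$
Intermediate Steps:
$a = \frac{7}{10} \approx 0.7$
$Y{\left(-10 \right)} + w{\left(4 \right)} a = -10 + 4 \cdot \frac{7}{10} = -10 + \frac{14}{5} = - \frac{36}{5}$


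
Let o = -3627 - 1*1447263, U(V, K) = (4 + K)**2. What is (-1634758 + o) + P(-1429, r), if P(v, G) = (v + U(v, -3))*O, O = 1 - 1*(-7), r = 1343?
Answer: -3097072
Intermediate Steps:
O = 8 (O = 1 + 7 = 8)
P(v, G) = 8 + 8*v (P(v, G) = (v + (4 - 3)**2)*8 = (v + 1**2)*8 = (v + 1)*8 = (1 + v)*8 = 8 + 8*v)
o = -1450890 (o = -3627 - 1447263 = -1450890)
(-1634758 + o) + P(-1429, r) = (-1634758 - 1450890) + (8 + 8*(-1429)) = -3085648 + (8 - 11432) = -3085648 - 11424 = -3097072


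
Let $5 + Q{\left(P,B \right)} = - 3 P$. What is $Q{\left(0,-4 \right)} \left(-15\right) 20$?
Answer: $1500$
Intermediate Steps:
$Q{\left(P,B \right)} = -5 - 3 P$
$Q{\left(0,-4 \right)} \left(-15\right) 20 = \left(-5 - 0\right) \left(-15\right) 20 = \left(-5 + 0\right) \left(-15\right) 20 = \left(-5\right) \left(-15\right) 20 = 75 \cdot 20 = 1500$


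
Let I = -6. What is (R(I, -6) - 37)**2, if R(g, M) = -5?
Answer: 1764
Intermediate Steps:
(R(I, -6) - 37)**2 = (-5 - 37)**2 = (-42)**2 = 1764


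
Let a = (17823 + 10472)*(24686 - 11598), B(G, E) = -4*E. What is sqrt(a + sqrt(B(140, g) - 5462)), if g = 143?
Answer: sqrt(370324960 + I*sqrt(6034)) ≈ 19244.0 + 0.e-3*I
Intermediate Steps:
a = 370324960 (a = 28295*13088 = 370324960)
sqrt(a + sqrt(B(140, g) - 5462)) = sqrt(370324960 + sqrt(-4*143 - 5462)) = sqrt(370324960 + sqrt(-572 - 5462)) = sqrt(370324960 + sqrt(-6034)) = sqrt(370324960 + I*sqrt(6034))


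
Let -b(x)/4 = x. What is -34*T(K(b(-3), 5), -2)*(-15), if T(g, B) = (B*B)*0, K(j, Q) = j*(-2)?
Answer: 0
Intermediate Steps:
b(x) = -4*x
K(j, Q) = -2*j
T(g, B) = 0 (T(g, B) = B**2*0 = 0)
-34*T(K(b(-3), 5), -2)*(-15) = -34*0*(-15) = 0*(-15) = 0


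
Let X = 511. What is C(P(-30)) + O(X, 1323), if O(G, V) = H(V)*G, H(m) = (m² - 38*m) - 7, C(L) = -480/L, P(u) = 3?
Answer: 868724368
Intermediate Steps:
H(m) = -7 + m² - 38*m
O(G, V) = G*(-7 + V² - 38*V) (O(G, V) = (-7 + V² - 38*V)*G = G*(-7 + V² - 38*V))
C(P(-30)) + O(X, 1323) = -480/3 + 511*(-7 + 1323² - 38*1323) = -480*⅓ + 511*(-7 + 1750329 - 50274) = -160 + 511*1700048 = -160 + 868724528 = 868724368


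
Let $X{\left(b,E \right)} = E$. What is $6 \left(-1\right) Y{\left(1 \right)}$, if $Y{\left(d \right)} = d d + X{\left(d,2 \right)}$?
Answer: $-18$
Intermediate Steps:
$Y{\left(d \right)} = 2 + d^{2}$ ($Y{\left(d \right)} = d d + 2 = d^{2} + 2 = 2 + d^{2}$)
$6 \left(-1\right) Y{\left(1 \right)} = 6 \left(-1\right) \left(2 + 1^{2}\right) = - 6 \left(2 + 1\right) = \left(-6\right) 3 = -18$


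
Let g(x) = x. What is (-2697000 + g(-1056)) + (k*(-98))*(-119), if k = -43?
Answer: -3199522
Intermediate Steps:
(-2697000 + g(-1056)) + (k*(-98))*(-119) = (-2697000 - 1056) - 43*(-98)*(-119) = -2698056 + 4214*(-119) = -2698056 - 501466 = -3199522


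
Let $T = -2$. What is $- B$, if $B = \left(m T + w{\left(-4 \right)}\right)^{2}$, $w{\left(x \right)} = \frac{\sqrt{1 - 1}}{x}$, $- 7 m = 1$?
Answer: $- \frac{4}{49} \approx -0.081633$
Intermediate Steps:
$m = - \frac{1}{7}$ ($m = \left(- \frac{1}{7}\right) 1 = - \frac{1}{7} \approx -0.14286$)
$w{\left(x \right)} = 0$ ($w{\left(x \right)} = \frac{\sqrt{0}}{x} = \frac{0}{x} = 0$)
$B = \frac{4}{49}$ ($B = \left(\left(- \frac{1}{7}\right) \left(-2\right) + 0\right)^{2} = \left(\frac{2}{7} + 0\right)^{2} = \left(\frac{2}{7}\right)^{2} = \frac{4}{49} \approx 0.081633$)
$- B = \left(-1\right) \frac{4}{49} = - \frac{4}{49}$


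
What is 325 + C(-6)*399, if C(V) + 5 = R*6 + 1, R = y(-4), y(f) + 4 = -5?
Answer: -22817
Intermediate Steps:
y(f) = -9 (y(f) = -4 - 5 = -9)
R = -9
C(V) = -58 (C(V) = -5 + (-9*6 + 1) = -5 + (-54 + 1) = -5 - 53 = -58)
325 + C(-6)*399 = 325 - 58*399 = 325 - 23142 = -22817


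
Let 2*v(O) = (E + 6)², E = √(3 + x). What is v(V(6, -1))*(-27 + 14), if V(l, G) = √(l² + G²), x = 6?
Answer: -1053/2 ≈ -526.50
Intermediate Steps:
E = 3 (E = √(3 + 6) = √9 = 3)
V(l, G) = √(G² + l²)
v(O) = 81/2 (v(O) = (3 + 6)²/2 = (½)*9² = (½)*81 = 81/2)
v(V(6, -1))*(-27 + 14) = 81*(-27 + 14)/2 = (81/2)*(-13) = -1053/2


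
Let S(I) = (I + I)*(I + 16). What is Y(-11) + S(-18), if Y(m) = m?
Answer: 61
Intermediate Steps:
S(I) = 2*I*(16 + I) (S(I) = (2*I)*(16 + I) = 2*I*(16 + I))
Y(-11) + S(-18) = -11 + 2*(-18)*(16 - 18) = -11 + 2*(-18)*(-2) = -11 + 72 = 61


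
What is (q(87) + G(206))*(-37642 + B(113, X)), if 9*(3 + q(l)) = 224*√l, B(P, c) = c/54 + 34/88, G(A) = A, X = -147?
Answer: -3026152871/396 - 834800792*√87/891 ≈ -1.6381e+7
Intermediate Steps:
B(P, c) = 17/44 + c/54 (B(P, c) = c*(1/54) + 34*(1/88) = c/54 + 17/44 = 17/44 + c/54)
q(l) = -3 + 224*√l/9 (q(l) = -3 + (224*√l)/9 = -3 + 224*√l/9)
(q(87) + G(206))*(-37642 + B(113, X)) = ((-3 + 224*√87/9) + 206)*(-37642 + (17/44 + (1/54)*(-147))) = (203 + 224*√87/9)*(-37642 + (17/44 - 49/18)) = (203 + 224*√87/9)*(-37642 - 925/396) = (203 + 224*√87/9)*(-14907157/396) = -3026152871/396 - 834800792*√87/891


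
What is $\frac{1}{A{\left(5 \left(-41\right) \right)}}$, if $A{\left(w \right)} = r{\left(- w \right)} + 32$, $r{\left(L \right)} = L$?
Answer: $\frac{1}{237} \approx 0.0042194$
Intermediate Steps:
$A{\left(w \right)} = 32 - w$ ($A{\left(w \right)} = - w + 32 = 32 - w$)
$\frac{1}{A{\left(5 \left(-41\right) \right)}} = \frac{1}{32 - 5 \left(-41\right)} = \frac{1}{32 - -205} = \frac{1}{32 + 205} = \frac{1}{237}$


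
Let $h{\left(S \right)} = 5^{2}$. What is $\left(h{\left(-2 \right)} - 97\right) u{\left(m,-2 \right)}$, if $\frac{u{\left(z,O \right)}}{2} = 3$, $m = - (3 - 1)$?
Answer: $-432$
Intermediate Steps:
$h{\left(S \right)} = 25$
$m = -2$ ($m = \left(-1\right) 2 = -2$)
$u{\left(z,O \right)} = 6$ ($u{\left(z,O \right)} = 2 \cdot 3 = 6$)
$\left(h{\left(-2 \right)} - 97\right) u{\left(m,-2 \right)} = \left(25 - 97\right) 6 = \left(-72\right) 6 = -432$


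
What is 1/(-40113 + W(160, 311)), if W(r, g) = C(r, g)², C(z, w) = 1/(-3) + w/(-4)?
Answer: -144/4898303 ≈ -2.9398e-5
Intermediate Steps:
C(z, w) = -⅓ - w/4 (C(z, w) = 1*(-⅓) + w*(-¼) = -⅓ - w/4)
W(r, g) = (-⅓ - g/4)²
1/(-40113 + W(160, 311)) = 1/(-40113 + (4 + 3*311)²/144) = 1/(-40113 + (4 + 933)²/144) = 1/(-40113 + (1/144)*937²) = 1/(-40113 + (1/144)*877969) = 1/(-40113 + 877969/144) = 1/(-4898303/144) = -144/4898303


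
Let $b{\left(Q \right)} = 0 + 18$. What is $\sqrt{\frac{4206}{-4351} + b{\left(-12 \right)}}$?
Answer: $\frac{8 \sqrt{5038458}}{4351} \approx 4.1271$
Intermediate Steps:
$b{\left(Q \right)} = 18$
$\sqrt{\frac{4206}{-4351} + b{\left(-12 \right)}} = \sqrt{\frac{4206}{-4351} + 18} = \sqrt{4206 \left(- \frac{1}{4351}\right) + 18} = \sqrt{- \frac{4206}{4351} + 18} = \sqrt{\frac{74112}{4351}} = \frac{8 \sqrt{5038458}}{4351}$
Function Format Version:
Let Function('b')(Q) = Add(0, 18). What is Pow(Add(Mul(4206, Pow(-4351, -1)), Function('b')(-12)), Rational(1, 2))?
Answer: Mul(Rational(8, 4351), Pow(5038458, Rational(1, 2))) ≈ 4.1271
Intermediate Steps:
Function('b')(Q) = 18
Pow(Add(Mul(4206, Pow(-4351, -1)), Function('b')(-12)), Rational(1, 2)) = Pow(Add(Mul(4206, Pow(-4351, -1)), 18), Rational(1, 2)) = Pow(Add(Mul(4206, Rational(-1, 4351)), 18), Rational(1, 2)) = Pow(Add(Rational(-4206, 4351), 18), Rational(1, 2)) = Pow(Rational(74112, 4351), Rational(1, 2)) = Mul(Rational(8, 4351), Pow(5038458, Rational(1, 2)))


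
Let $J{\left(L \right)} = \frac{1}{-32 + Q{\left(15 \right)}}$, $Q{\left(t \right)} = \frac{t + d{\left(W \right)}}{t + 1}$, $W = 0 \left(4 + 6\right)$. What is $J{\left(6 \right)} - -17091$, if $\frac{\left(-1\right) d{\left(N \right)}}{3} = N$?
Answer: $\frac{8494211}{497} \approx 17091.0$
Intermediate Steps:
$W = 0$ ($W = 0 \cdot 10 = 0$)
$d{\left(N \right)} = - 3 N$
$Q{\left(t \right)} = \frac{t}{1 + t}$ ($Q{\left(t \right)} = \frac{t - 0}{t + 1} = \frac{t + 0}{1 + t} = \frac{t}{1 + t}$)
$J{\left(L \right)} = - \frac{16}{497}$ ($J{\left(L \right)} = \frac{1}{-32 + \frac{15}{1 + 15}} = \frac{1}{-32 + \frac{15}{16}} = \frac{1}{- \frac{497}{16}} = - \frac{16}{497}$)
$J{\left(6 \right)} - -17091 = - \frac{16}{497} - -17091 = - \frac{16}{497} + 17091 = \frac{8494211}{497}$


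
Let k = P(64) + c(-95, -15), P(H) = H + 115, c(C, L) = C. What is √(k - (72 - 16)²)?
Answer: 2*I*√763 ≈ 55.245*I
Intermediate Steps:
P(H) = 115 + H
k = 84 (k = (115 + 64) - 95 = 179 - 95 = 84)
√(k - (72 - 16)²) = √(84 - (72 - 16)²) = √(84 - 1*56²) = √(84 - 1*3136) = √(84 - 3136) = √(-3052) = 2*I*√763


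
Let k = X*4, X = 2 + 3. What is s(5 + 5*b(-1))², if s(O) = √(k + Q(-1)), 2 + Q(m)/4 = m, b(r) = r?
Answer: 8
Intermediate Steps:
X = 5
Q(m) = -8 + 4*m
k = 20 (k = 5*4 = 20)
s(O) = 2*√2 (s(O) = √(20 + (-8 + 4*(-1))) = √(20 + (-8 - 4)) = √(20 - 12) = √8 = 2*√2)
s(5 + 5*b(-1))² = (2*√2)² = 8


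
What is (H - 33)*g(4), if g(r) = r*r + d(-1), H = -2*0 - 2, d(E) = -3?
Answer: -455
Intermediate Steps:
H = -2 (H = 0 - 2 = -2)
g(r) = -3 + r² (g(r) = r*r - 3 = r² - 3 = -3 + r²)
(H - 33)*g(4) = (-2 - 33)*(-3 + 4²) = -35*(-3 + 16) = -35*13 = -455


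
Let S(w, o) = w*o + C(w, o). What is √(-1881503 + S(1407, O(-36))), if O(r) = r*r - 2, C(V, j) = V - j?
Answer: 6*I*√1687 ≈ 246.44*I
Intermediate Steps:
O(r) = -2 + r² (O(r) = r² - 2 = -2 + r²)
S(w, o) = w - o + o*w (S(w, o) = w*o + (w - o) = o*w + (w - o) = w - o + o*w)
√(-1881503 + S(1407, O(-36))) = √(-1881503 + (1407 - (-2 + (-36)²) + (-2 + (-36)²)*1407)) = √(-1881503 + (1407 - (-2 + 1296) + (-2 + 1296)*1407)) = √(-1881503 + (1407 - 1*1294 + 1294*1407)) = √(-1881503 + (1407 - 1294 + 1820658)) = √(-1881503 + 1820771) = √(-60732) = 6*I*√1687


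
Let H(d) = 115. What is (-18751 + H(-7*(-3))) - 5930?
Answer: -24566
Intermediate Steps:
(-18751 + H(-7*(-3))) - 5930 = (-18751 + 115) - 5930 = -18636 - 5930 = -24566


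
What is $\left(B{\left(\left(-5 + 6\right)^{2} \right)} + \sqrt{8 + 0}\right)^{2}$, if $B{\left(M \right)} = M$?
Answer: $9 + 4 \sqrt{2} \approx 14.657$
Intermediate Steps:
$\left(B{\left(\left(-5 + 6\right)^{2} \right)} + \sqrt{8 + 0}\right)^{2} = \left(\left(-5 + 6\right)^{2} + \sqrt{8 + 0}\right)^{2} = \left(1^{2} + \sqrt{8}\right)^{2} = \left(1 + 2 \sqrt{2}\right)^{2}$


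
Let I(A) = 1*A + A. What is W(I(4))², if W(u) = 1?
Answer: 1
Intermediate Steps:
I(A) = 2*A (I(A) = A + A = 2*A)
W(I(4))² = 1² = 1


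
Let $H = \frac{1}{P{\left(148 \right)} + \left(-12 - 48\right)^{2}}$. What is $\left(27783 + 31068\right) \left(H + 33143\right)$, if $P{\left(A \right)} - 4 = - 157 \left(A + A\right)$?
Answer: $\frac{83613977912673}{42868} \approx 1.9505 \cdot 10^{9}$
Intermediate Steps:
$P{\left(A \right)} = 4 - 314 A$ ($P{\left(A \right)} = 4 - 157 \left(A + A\right) = 4 - 157 \cdot 2 A = 4 - 314 A$)
$H = - \frac{1}{42868}$ ($H = \frac{1}{\left(4 - 46472\right) + \left(-12 - 48\right)^{2}} = \frac{1}{\left(4 - 46472\right) + \left(-60\right)^{2}} = \frac{1}{-46468 + 3600} = \frac{1}{-42868} = - \frac{1}{42868} \approx -2.3327 \cdot 10^{-5}$)
$\left(27783 + 31068\right) \left(H + 33143\right) = \left(27783 + 31068\right) \left(- \frac{1}{42868} + 33143\right) = 58851 \cdot \frac{1420774123}{42868} = \frac{83613977912673}{42868}$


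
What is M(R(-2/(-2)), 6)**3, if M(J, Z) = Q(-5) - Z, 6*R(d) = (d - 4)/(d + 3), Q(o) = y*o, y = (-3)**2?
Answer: -132651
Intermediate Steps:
y = 9
Q(o) = 9*o
R(d) = (-4 + d)/(6*(3 + d)) (R(d) = ((d - 4)/(d + 3))/6 = ((-4 + d)/(3 + d))/6 = (-4 + d)/(6*(3 + d)))
M(J, Z) = -45 - Z (M(J, Z) = 9*(-5) - Z = -45 - Z)
M(R(-2/(-2)), 6)**3 = (-45 - 1*6)**3 = (-45 - 6)**3 = (-51)**3 = -132651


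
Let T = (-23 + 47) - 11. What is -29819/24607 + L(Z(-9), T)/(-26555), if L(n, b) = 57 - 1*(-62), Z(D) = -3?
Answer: -794771778/653438885 ≈ -1.2163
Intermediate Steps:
T = 13 (T = 24 - 11 = 13)
L(n, b) = 119 (L(n, b) = 57 + 62 = 119)
-29819/24607 + L(Z(-9), T)/(-26555) = -29819/24607 + 119/(-26555) = -29819*1/24607 + 119*(-1/26555) = -29819/24607 - 119/26555 = -794771778/653438885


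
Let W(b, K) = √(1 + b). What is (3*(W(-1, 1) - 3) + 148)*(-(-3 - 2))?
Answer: 695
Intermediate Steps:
(3*(W(-1, 1) - 3) + 148)*(-(-3 - 2)) = (3*(√(1 - 1) - 3) + 148)*(-(-3 - 2)) = (3*(√0 - 3) + 148)*(-1*(-5)) = (3*(0 - 3) + 148)*5 = (3*(-3) + 148)*5 = (-9 + 148)*5 = 139*5 = 695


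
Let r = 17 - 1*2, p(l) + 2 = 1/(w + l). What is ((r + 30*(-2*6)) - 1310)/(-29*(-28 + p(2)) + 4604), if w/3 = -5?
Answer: -21515/71191 ≈ -0.30222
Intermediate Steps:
w = -15 (w = 3*(-5) = -15)
p(l) = -2 + 1/(-15 + l)
r = 15 (r = 17 - 2 = 15)
((r + 30*(-2*6)) - 1310)/(-29*(-28 + p(2)) + 4604) = ((15 + 30*(-2*6)) - 1310)/(-29*(-28 + (31 - 2*2)/(-15 + 2)) + 4604) = ((15 + 30*(-12)) - 1310)/(-29*(-28 + (31 - 4)/(-13)) + 4604) = ((15 - 360) - 1310)/(-29*(-28 - 1/13*27) + 4604) = (-345 - 1310)/(-29*(-28 - 27/13) + 4604) = -1655/(-29*(-391/13) + 4604) = -1655/(11339/13 + 4604) = -1655/71191/13 = -1655*13/71191 = -21515/71191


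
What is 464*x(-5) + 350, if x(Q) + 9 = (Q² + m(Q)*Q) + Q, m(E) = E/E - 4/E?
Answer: 1278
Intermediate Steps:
m(E) = 1 - 4/E
x(Q) = -13 + Q² + 2*Q (x(Q) = -9 + ((Q² + ((-4 + Q)/Q)*Q) + Q) = -9 + ((Q² + (-4 + Q)) + Q) = -9 + ((-4 + Q + Q²) + Q) = -9 + (-4 + Q² + 2*Q) = -13 + Q² + 2*Q)
464*x(-5) + 350 = 464*(-13 + (-5)² + 2*(-5)) + 350 = 464*(-13 + 25 - 10) + 350 = 464*2 + 350 = 928 + 350 = 1278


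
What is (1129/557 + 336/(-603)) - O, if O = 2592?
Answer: -290027999/111957 ≈ -2590.5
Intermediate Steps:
(1129/557 + 336/(-603)) - O = (1129/557 + 336/(-603)) - 1*2592 = (1129*(1/557) + 336*(-1/603)) - 2592 = (1129/557 - 112/201) - 2592 = 164545/111957 - 2592 = -290027999/111957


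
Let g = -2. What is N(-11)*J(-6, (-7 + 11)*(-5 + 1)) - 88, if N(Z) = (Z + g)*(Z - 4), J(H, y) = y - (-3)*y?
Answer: -12568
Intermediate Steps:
J(H, y) = 4*y (J(H, y) = y + 3*y = 4*y)
N(Z) = (-4 + Z)*(-2 + Z) (N(Z) = (Z - 2)*(Z - 4) = (-2 + Z)*(-4 + Z) = (-4 + Z)*(-2 + Z))
N(-11)*J(-6, (-7 + 11)*(-5 + 1)) - 88 = (8 + (-11)**2 - 6*(-11))*(4*((-7 + 11)*(-5 + 1))) - 88 = (8 + 121 + 66)*(4*(4*(-4))) - 88 = 195*(4*(-16)) - 88 = 195*(-64) - 88 = -12480 - 88 = -12568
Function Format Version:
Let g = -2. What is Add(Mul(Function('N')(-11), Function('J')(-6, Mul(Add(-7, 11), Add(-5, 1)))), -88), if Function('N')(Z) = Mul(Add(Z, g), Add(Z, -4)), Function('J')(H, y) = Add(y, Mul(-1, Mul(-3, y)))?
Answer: -12568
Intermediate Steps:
Function('J')(H, y) = Mul(4, y) (Function('J')(H, y) = Add(y, Mul(3, y)) = Mul(4, y))
Function('N')(Z) = Mul(Add(-4, Z), Add(-2, Z)) (Function('N')(Z) = Mul(Add(Z, -2), Add(Z, -4)) = Mul(Add(-2, Z), Add(-4, Z)) = Mul(Add(-4, Z), Add(-2, Z)))
Add(Mul(Function('N')(-11), Function('J')(-6, Mul(Add(-7, 11), Add(-5, 1)))), -88) = Add(Mul(Add(8, Pow(-11, 2), Mul(-6, -11)), Mul(4, Mul(Add(-7, 11), Add(-5, 1)))), -88) = Add(Mul(Add(8, 121, 66), Mul(4, Mul(4, -4))), -88) = Add(Mul(195, Mul(4, -16)), -88) = Add(Mul(195, -64), -88) = Add(-12480, -88) = -12568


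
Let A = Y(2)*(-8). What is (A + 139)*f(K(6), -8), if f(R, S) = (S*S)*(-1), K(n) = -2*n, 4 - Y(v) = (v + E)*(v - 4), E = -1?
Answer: -5824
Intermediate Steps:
Y(v) = 4 - (-1 + v)*(-4 + v) (Y(v) = 4 - (v - 1)*(v - 4) = 4 - (-1 + v)*(-4 + v))
A = -48 (A = (2*(5 - 1*2))*(-8) = (2*(5 - 2))*(-8) = (2*3)*(-8) = 6*(-8) = -48)
f(R, S) = -S² (f(R, S) = S²*(-1) = -S²)
(A + 139)*f(K(6), -8) = (-48 + 139)*(-1*(-8)²) = 91*(-1*64) = 91*(-64) = -5824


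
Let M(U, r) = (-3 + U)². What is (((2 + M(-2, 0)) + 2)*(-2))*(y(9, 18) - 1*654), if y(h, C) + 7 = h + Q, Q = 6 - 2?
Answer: 37584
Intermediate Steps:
Q = 4
y(h, C) = -3 + h (y(h, C) = -7 + (h + 4) = -7 + (4 + h) = -3 + h)
(((2 + M(-2, 0)) + 2)*(-2))*(y(9, 18) - 1*654) = (((2 + (-3 - 2)²) + 2)*(-2))*((-3 + 9) - 1*654) = (((2 + (-5)²) + 2)*(-2))*(6 - 654) = (((2 + 25) + 2)*(-2))*(-648) = ((27 + 2)*(-2))*(-648) = (29*(-2))*(-648) = -58*(-648) = 37584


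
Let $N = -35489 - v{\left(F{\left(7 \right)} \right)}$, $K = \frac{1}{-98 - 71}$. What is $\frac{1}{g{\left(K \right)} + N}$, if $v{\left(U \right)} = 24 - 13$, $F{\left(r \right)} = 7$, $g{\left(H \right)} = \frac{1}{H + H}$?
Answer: $- \frac{2}{71169} \approx -2.8102 \cdot 10^{-5}$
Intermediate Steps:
$K = - \frac{1}{169}$ ($K = \frac{1}{-169} = - \frac{1}{169} \approx -0.0059172$)
$g{\left(H \right)} = \frac{1}{2 H}$
$v{\left(U \right)} = 11$
$N = -35500$ ($N = -35489 - 11 = -35500$)
$\frac{1}{g{\left(K \right)} + N} = \frac{1}{\frac{1}{2 \left(- \frac{1}{169}\right)} - 35500} = \frac{1}{\frac{1}{2} \left(-169\right) - 35500} = \frac{1}{- \frac{169}{2} - 35500} = \frac{1}{- \frac{71169}{2}} = - \frac{2}{71169}$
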